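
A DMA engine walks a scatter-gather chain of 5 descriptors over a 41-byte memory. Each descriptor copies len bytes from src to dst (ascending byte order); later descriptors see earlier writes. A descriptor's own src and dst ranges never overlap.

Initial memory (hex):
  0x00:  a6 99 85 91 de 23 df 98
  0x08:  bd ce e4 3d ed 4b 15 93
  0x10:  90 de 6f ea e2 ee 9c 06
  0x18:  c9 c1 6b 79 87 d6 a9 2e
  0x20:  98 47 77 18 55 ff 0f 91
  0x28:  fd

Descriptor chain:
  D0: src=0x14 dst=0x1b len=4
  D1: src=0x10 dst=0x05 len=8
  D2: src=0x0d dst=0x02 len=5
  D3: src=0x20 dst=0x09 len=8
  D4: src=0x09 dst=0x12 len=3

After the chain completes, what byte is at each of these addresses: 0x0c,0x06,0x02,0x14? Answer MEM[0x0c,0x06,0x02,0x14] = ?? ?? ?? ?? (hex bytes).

D0: mem[0x1b..0x1e] <- [e2 ee 9c 06]
D1: mem[0x05..0x0c] <- [90 de 6f ea e2 ee 9c 06]
D2: mem[0x02..0x06] <- [4b 15 93 90 de]
D3: mem[0x09..0x10] <- [98 47 77 18 55 ff 0f 91]
D4: mem[0x12..0x14] <- [98 47 77]
query mem[0x0c]=0x18, mem[0x06]=0xde, mem[0x02]=0x4b, mem[0x14]=0x77

MEM[0x0c,0x06,0x02,0x14] = 18 de 4b 77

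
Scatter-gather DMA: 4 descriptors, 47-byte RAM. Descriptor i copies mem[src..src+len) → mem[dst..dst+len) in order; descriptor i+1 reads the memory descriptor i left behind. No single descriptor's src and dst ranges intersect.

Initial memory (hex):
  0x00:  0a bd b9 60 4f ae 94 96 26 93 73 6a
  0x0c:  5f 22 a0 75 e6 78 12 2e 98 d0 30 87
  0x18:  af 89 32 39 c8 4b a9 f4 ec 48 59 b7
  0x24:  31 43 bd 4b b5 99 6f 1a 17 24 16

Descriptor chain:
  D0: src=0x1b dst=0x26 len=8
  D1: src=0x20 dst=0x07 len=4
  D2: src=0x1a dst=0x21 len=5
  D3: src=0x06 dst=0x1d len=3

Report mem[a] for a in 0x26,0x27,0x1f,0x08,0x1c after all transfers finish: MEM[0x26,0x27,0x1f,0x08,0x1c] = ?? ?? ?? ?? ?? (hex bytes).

#0 dst[0x26+8] := {0x39,0xc8,0x4b,0xa9,0xf4,0xec,0x48,0x59}
#1 dst[0x07+4] := {0xec,0x48,0x59,0xb7}
#2 dst[0x21+5] := {0x32,0x39,0xc8,0x4b,0xa9}
#3 dst[0x1d+3] := {0x94,0xec,0x48}
query mem[0x26]=0x39, mem[0x27]=0xc8, mem[0x1f]=0x48, mem[0x08]=0x48, mem[0x1c]=0xc8

MEM[0x26,0x27,0x1f,0x08,0x1c] = 39 c8 48 48 c8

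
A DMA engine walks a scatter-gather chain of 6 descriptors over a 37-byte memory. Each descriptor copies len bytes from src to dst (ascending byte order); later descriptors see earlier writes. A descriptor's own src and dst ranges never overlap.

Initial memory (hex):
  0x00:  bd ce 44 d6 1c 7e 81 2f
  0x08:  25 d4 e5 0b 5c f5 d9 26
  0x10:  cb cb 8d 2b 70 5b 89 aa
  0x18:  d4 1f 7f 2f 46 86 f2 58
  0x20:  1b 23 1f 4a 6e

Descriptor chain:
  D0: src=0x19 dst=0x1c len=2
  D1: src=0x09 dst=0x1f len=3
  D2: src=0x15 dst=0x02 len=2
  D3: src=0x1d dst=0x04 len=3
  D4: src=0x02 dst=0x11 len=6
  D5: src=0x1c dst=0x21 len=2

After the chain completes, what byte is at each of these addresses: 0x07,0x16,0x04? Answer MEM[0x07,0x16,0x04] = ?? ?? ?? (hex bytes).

MEM[0x07,0x16,0x04] = 2f 2f 7f

#0 dst[0x1c+2] := {0x1f,0x7f}
#1 dst[0x1f+3] := {0xd4,0xe5,0x0b}
#2 dst[0x02+2] := {0x5b,0x89}
#3 dst[0x04+3] := {0x7f,0xf2,0xd4}
#4 dst[0x11+6] := {0x5b,0x89,0x7f,0xf2,0xd4,0x2f}
#5 dst[0x21+2] := {0x1f,0x7f}
query mem[0x07]=0x2f, mem[0x16]=0x2f, mem[0x04]=0x7f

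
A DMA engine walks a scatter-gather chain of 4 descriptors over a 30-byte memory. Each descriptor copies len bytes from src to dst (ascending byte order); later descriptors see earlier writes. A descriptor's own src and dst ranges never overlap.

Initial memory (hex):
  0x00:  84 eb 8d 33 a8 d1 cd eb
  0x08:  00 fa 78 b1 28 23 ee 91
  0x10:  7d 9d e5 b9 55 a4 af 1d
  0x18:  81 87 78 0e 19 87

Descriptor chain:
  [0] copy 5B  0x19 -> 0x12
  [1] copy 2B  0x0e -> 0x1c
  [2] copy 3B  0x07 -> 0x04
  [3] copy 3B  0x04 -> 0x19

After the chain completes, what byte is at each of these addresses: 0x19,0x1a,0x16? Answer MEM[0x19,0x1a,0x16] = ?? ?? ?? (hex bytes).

MEM[0x19,0x1a,0x16] = eb 00 87

#0 dst[0x12+5] := {0x87,0x78,0x0e,0x19,0x87}
#1 dst[0x1c+2] := {0xee,0x91}
#2 dst[0x04+3] := {0xeb,0x00,0xfa}
#3 dst[0x19+3] := {0xeb,0x00,0xfa}
query mem[0x19]=0xeb, mem[0x1a]=0x00, mem[0x16]=0x87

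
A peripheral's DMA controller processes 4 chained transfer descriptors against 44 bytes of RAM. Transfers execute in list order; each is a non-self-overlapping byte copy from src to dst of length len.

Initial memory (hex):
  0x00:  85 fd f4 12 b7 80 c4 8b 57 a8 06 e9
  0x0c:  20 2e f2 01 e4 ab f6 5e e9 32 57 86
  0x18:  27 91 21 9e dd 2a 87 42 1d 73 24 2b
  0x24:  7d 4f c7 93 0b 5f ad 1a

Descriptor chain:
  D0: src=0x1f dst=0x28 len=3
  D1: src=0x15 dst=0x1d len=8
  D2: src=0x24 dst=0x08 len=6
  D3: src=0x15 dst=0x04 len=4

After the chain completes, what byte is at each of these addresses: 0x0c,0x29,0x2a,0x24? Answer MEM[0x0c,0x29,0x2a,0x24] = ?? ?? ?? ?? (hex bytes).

#0 dst[0x28+3] := {0x42,0x1d,0x73}
#1 dst[0x1d+8] := {0x32,0x57,0x86,0x27,0x91,0x21,0x9e,0xdd}
#2 dst[0x08+6] := {0xdd,0x4f,0xc7,0x93,0x42,0x1d}
#3 dst[0x04+4] := {0x32,0x57,0x86,0x27}
query mem[0x0c]=0x42, mem[0x29]=0x1d, mem[0x2a]=0x73, mem[0x24]=0xdd

MEM[0x0c,0x29,0x2a,0x24] = 42 1d 73 dd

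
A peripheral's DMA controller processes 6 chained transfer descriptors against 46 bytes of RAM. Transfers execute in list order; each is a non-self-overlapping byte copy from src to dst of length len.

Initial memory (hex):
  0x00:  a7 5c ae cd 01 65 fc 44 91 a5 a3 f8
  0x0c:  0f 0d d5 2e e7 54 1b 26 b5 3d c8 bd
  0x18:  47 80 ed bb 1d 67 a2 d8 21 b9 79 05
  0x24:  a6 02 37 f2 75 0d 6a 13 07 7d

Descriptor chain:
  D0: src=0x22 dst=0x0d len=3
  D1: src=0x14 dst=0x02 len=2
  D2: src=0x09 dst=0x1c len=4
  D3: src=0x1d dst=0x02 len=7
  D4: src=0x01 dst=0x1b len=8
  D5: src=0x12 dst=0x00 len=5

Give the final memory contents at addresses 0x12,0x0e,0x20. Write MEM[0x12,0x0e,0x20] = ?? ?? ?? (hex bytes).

MEM[0x12,0x0e,0x20] = 1b 05 b9

D0: mem[0x0d..0x0f] <- [79 05 a6]
D1: mem[0x02..0x03] <- [b5 3d]
D2: mem[0x1c..0x1f] <- [a5 a3 f8 0f]
D3: mem[0x02..0x08] <- [a3 f8 0f 21 b9 79 05]
D4: mem[0x1b..0x22] <- [5c a3 f8 0f 21 b9 79 05]
D5: mem[0x00..0x04] <- [1b 26 b5 3d c8]
query mem[0x12]=0x1b, mem[0x0e]=0x05, mem[0x20]=0xb9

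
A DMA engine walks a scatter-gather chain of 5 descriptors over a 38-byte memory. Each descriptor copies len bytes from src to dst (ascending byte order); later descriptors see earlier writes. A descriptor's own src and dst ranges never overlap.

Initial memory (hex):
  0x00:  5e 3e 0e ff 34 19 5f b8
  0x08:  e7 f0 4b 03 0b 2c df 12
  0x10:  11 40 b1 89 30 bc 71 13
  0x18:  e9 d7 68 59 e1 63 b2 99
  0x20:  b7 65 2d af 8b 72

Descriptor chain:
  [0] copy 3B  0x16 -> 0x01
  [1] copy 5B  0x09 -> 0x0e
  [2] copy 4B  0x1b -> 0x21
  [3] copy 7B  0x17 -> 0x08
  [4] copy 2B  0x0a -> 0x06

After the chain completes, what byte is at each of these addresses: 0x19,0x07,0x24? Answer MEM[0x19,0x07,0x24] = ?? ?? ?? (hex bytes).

#0 dst[0x01+3] := {0x71,0x13,0xe9}
#1 dst[0x0e+5] := {0xf0,0x4b,0x03,0x0b,0x2c}
#2 dst[0x21+4] := {0x59,0xe1,0x63,0xb2}
#3 dst[0x08+7] := {0x13,0xe9,0xd7,0x68,0x59,0xe1,0x63}
#4 dst[0x06+2] := {0xd7,0x68}
query mem[0x19]=0xd7, mem[0x07]=0x68, mem[0x24]=0xb2

MEM[0x19,0x07,0x24] = d7 68 b2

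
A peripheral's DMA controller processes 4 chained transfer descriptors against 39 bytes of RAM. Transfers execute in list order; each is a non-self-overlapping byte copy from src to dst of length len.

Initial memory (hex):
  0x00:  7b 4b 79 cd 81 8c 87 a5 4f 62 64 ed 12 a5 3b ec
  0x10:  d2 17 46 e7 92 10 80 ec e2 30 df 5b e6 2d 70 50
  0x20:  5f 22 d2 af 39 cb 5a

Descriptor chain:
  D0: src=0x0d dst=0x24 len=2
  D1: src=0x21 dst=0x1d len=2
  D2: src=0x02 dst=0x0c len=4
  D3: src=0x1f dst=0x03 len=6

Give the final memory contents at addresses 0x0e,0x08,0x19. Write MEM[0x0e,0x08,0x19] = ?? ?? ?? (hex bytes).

MEM[0x0e,0x08,0x19] = 81 a5 30

D0: mem[0x24..0x25] <- [a5 3b]
D1: mem[0x1d..0x1e] <- [22 d2]
D2: mem[0x0c..0x0f] <- [79 cd 81 8c]
D3: mem[0x03..0x08] <- [50 5f 22 d2 af a5]
query mem[0x0e]=0x81, mem[0x08]=0xa5, mem[0x19]=0x30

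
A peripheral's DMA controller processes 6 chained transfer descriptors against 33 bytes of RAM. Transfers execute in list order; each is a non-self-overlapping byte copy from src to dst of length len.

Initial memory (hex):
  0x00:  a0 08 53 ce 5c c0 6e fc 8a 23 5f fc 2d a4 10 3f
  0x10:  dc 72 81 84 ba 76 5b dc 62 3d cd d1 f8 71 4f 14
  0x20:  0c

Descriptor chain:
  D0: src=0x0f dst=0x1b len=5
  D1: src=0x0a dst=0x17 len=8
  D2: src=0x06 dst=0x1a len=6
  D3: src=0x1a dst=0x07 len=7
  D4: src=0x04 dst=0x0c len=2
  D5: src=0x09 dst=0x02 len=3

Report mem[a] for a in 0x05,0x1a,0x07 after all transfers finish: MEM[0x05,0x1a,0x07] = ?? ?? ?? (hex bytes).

[0] 0x0f->0x1b len=5 : 3f dc 72 81 84
[1] 0x0a->0x17 len=8 : 5f fc 2d a4 10 3f dc 72
[2] 0x06->0x1a len=6 : 6e fc 8a 23 5f fc
[3] 0x1a->0x07 len=7 : 6e fc 8a 23 5f fc 0c
[4] 0x04->0x0c len=2 : 5c c0
[5] 0x09->0x02 len=3 : 8a 23 5f
query mem[0x05]=0xc0, mem[0x1a]=0x6e, mem[0x07]=0x6e

MEM[0x05,0x1a,0x07] = c0 6e 6e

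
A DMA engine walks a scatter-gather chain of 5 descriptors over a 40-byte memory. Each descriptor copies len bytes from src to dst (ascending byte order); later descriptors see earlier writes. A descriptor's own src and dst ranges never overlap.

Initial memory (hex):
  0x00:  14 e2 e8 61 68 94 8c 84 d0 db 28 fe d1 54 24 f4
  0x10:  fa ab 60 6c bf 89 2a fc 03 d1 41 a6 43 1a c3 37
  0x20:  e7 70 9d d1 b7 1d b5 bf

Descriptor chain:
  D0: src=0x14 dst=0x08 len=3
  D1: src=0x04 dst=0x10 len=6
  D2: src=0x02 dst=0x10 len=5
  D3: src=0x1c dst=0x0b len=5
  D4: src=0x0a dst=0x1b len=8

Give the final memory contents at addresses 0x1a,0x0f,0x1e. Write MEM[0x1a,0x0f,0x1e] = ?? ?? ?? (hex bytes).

D0: mem[0x08..0x0a] <- [bf 89 2a]
D1: mem[0x10..0x15] <- [68 94 8c 84 bf 89]
D2: mem[0x10..0x14] <- [e8 61 68 94 8c]
D3: mem[0x0b..0x0f] <- [43 1a c3 37 e7]
D4: mem[0x1b..0x22] <- [2a 43 1a c3 37 e7 e8 61]
query mem[0x1a]=0x41, mem[0x0f]=0xe7, mem[0x1e]=0xc3

MEM[0x1a,0x0f,0x1e] = 41 e7 c3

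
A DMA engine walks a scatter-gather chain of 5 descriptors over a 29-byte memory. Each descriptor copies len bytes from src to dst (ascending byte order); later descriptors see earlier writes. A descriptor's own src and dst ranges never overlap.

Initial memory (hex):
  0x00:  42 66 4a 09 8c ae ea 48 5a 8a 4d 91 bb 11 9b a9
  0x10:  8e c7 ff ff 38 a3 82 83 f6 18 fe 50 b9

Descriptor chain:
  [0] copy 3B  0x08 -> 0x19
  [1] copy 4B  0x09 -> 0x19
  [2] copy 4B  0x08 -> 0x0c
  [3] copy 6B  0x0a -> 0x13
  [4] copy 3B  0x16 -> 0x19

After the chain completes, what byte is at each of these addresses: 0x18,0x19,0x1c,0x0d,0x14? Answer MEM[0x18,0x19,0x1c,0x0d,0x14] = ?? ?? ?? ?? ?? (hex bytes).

MEM[0x18,0x19,0x1c,0x0d,0x14] = 91 8a bb 8a 91

[0] 0x08->0x19 len=3 : 5a 8a 4d
[1] 0x09->0x19 len=4 : 8a 4d 91 bb
[2] 0x08->0x0c len=4 : 5a 8a 4d 91
[3] 0x0a->0x13 len=6 : 4d 91 5a 8a 4d 91
[4] 0x16->0x19 len=3 : 8a 4d 91
query mem[0x18]=0x91, mem[0x19]=0x8a, mem[0x1c]=0xbb, mem[0x0d]=0x8a, mem[0x14]=0x91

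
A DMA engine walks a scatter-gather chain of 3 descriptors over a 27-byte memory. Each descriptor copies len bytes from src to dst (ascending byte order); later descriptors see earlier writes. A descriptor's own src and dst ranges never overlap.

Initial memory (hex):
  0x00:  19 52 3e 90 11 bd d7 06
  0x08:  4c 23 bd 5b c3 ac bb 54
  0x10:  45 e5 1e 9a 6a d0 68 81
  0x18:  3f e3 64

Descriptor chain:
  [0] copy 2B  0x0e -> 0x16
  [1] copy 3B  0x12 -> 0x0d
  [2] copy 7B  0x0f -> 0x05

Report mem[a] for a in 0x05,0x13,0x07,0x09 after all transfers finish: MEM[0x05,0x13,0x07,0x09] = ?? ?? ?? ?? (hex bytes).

#0 dst[0x16+2] := {0xbb,0x54}
#1 dst[0x0d+3] := {0x1e,0x9a,0x6a}
#2 dst[0x05+7] := {0x6a,0x45,0xe5,0x1e,0x9a,0x6a,0xd0}
query mem[0x05]=0x6a, mem[0x13]=0x9a, mem[0x07]=0xe5, mem[0x09]=0x9a

MEM[0x05,0x13,0x07,0x09] = 6a 9a e5 9a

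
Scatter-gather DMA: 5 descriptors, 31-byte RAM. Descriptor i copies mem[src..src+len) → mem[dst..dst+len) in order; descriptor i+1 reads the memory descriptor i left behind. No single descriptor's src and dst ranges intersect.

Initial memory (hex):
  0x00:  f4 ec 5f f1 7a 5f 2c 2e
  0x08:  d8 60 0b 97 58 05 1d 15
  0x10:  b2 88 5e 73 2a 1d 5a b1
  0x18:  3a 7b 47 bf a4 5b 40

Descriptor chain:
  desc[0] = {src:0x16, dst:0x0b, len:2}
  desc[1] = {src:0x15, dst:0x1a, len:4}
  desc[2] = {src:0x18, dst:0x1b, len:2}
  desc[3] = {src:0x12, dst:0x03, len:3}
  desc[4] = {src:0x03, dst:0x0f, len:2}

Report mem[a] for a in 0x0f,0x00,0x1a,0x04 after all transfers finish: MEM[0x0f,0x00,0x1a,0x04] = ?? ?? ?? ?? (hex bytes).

MEM[0x0f,0x00,0x1a,0x04] = 5e f4 1d 73

  after D0: wrote 2B at 0x0b = 5ab1
  after D1: wrote 4B at 0x1a = 1d5ab13a
  after D2: wrote 2B at 0x1b = 3a7b
  after D3: wrote 3B at 0x03 = 5e732a
  after D4: wrote 2B at 0x0f = 5e73
query mem[0x0f]=0x5e, mem[0x00]=0xf4, mem[0x1a]=0x1d, mem[0x04]=0x73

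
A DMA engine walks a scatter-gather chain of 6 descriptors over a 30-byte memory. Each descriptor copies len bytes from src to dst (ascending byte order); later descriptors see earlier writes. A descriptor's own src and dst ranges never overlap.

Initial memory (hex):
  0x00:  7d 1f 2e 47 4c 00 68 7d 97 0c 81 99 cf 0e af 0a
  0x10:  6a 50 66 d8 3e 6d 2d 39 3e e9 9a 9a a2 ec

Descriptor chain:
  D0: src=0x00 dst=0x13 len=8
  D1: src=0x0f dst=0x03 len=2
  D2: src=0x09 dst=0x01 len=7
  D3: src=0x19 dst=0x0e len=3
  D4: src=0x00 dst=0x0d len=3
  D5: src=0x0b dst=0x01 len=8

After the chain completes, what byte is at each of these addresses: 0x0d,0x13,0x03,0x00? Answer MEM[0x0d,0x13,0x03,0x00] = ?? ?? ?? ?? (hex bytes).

MEM[0x0d,0x13,0x03,0x00] = 7d 7d 7d 7d

[0] 0x00->0x13 len=8 : 7d 1f 2e 47 4c 00 68 7d
[1] 0x0f->0x03 len=2 : 0a 6a
[2] 0x09->0x01 len=7 : 0c 81 99 cf 0e af 0a
[3] 0x19->0x0e len=3 : 68 7d 9a
[4] 0x00->0x0d len=3 : 7d 0c 81
[5] 0x0b->0x01 len=8 : 99 cf 7d 0c 81 9a 50 66
query mem[0x0d]=0x7d, mem[0x13]=0x7d, mem[0x03]=0x7d, mem[0x00]=0x7d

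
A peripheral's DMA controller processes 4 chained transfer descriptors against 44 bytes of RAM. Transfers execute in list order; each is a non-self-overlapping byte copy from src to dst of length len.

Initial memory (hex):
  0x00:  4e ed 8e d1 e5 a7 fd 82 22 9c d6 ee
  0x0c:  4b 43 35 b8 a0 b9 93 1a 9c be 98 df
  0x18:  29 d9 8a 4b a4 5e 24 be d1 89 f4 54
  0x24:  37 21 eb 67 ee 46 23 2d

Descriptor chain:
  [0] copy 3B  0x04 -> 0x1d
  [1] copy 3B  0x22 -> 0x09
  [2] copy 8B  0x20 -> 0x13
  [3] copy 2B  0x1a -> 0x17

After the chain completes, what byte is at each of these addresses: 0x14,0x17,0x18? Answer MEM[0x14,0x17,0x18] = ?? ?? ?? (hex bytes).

MEM[0x14,0x17,0x18] = 89 67 4b

#0 dst[0x1d+3] := {0xe5,0xa7,0xfd}
#1 dst[0x09+3] := {0xf4,0x54,0x37}
#2 dst[0x13+8] := {0xd1,0x89,0xf4,0x54,0x37,0x21,0xeb,0x67}
#3 dst[0x17+2] := {0x67,0x4b}
query mem[0x14]=0x89, mem[0x17]=0x67, mem[0x18]=0x4b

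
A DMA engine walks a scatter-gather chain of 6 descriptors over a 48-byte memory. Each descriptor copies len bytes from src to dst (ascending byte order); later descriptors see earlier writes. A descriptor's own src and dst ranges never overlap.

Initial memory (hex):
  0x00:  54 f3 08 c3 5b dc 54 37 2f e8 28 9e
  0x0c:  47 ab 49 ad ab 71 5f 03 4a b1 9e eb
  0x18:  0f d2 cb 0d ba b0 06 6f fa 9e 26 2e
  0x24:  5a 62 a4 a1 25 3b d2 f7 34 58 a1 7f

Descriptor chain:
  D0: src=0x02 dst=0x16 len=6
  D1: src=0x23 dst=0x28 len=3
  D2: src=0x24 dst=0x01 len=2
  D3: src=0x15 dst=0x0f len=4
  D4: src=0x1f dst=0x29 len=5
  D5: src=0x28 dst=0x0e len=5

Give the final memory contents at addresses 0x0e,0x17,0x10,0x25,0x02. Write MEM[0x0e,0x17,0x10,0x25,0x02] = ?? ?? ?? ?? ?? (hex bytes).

[0] 0x02->0x16 len=6 : 08 c3 5b dc 54 37
[1] 0x23->0x28 len=3 : 2e 5a 62
[2] 0x24->0x01 len=2 : 5a 62
[3] 0x15->0x0f len=4 : b1 08 c3 5b
[4] 0x1f->0x29 len=5 : 6f fa 9e 26 2e
[5] 0x28->0x0e len=5 : 2e 6f fa 9e 26
query mem[0x0e]=0x2e, mem[0x17]=0xc3, mem[0x10]=0xfa, mem[0x25]=0x62, mem[0x02]=0x62

MEM[0x0e,0x17,0x10,0x25,0x02] = 2e c3 fa 62 62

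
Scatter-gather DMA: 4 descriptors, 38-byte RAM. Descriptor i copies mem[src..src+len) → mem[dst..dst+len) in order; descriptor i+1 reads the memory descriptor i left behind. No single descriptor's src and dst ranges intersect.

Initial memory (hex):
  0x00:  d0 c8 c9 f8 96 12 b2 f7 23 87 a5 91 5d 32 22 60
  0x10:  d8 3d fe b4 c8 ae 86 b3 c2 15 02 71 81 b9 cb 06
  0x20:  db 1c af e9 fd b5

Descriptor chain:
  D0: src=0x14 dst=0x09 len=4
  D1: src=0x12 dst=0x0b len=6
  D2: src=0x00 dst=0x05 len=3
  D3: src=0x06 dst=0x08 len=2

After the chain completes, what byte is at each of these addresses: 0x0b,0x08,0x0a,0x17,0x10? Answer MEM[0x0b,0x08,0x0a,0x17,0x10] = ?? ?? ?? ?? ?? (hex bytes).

D0: mem[0x09..0x0c] <- [c8 ae 86 b3]
D1: mem[0x0b..0x10] <- [fe b4 c8 ae 86 b3]
D2: mem[0x05..0x07] <- [d0 c8 c9]
D3: mem[0x08..0x09] <- [c8 c9]
query mem[0x0b]=0xfe, mem[0x08]=0xc8, mem[0x0a]=0xae, mem[0x17]=0xb3, mem[0x10]=0xb3

MEM[0x0b,0x08,0x0a,0x17,0x10] = fe c8 ae b3 b3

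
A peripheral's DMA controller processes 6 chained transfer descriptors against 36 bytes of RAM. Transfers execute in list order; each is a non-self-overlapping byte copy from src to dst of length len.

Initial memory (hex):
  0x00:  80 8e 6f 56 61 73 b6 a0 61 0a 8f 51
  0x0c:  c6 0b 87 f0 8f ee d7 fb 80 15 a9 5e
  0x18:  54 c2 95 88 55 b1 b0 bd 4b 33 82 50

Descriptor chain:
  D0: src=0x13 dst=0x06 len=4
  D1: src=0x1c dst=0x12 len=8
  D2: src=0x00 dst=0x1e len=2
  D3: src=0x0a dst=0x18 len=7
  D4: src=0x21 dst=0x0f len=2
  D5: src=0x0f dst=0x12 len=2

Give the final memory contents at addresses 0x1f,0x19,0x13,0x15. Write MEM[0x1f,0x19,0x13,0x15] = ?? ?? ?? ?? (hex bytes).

[0] 0x13->0x06 len=4 : fb 80 15 a9
[1] 0x1c->0x12 len=8 : 55 b1 b0 bd 4b 33 82 50
[2] 0x00->0x1e len=2 : 80 8e
[3] 0x0a->0x18 len=7 : 8f 51 c6 0b 87 f0 8f
[4] 0x21->0x0f len=2 : 33 82
[5] 0x0f->0x12 len=2 : 33 82
query mem[0x1f]=0x8e, mem[0x19]=0x51, mem[0x13]=0x82, mem[0x15]=0xbd

MEM[0x1f,0x19,0x13,0x15] = 8e 51 82 bd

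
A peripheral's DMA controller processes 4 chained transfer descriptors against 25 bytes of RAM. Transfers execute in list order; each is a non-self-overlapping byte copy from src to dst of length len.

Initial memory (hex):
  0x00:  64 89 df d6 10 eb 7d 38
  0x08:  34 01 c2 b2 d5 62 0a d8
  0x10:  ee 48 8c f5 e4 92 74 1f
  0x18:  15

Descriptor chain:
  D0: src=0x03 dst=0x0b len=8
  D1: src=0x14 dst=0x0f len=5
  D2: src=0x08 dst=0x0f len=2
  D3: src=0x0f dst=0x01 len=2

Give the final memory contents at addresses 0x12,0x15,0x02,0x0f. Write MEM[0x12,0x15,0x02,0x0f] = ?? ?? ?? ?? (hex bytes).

MEM[0x12,0x15,0x02,0x0f] = 1f 92 01 34

[0] 0x03->0x0b len=8 : d6 10 eb 7d 38 34 01 c2
[1] 0x14->0x0f len=5 : e4 92 74 1f 15
[2] 0x08->0x0f len=2 : 34 01
[3] 0x0f->0x01 len=2 : 34 01
query mem[0x12]=0x1f, mem[0x15]=0x92, mem[0x02]=0x01, mem[0x0f]=0x34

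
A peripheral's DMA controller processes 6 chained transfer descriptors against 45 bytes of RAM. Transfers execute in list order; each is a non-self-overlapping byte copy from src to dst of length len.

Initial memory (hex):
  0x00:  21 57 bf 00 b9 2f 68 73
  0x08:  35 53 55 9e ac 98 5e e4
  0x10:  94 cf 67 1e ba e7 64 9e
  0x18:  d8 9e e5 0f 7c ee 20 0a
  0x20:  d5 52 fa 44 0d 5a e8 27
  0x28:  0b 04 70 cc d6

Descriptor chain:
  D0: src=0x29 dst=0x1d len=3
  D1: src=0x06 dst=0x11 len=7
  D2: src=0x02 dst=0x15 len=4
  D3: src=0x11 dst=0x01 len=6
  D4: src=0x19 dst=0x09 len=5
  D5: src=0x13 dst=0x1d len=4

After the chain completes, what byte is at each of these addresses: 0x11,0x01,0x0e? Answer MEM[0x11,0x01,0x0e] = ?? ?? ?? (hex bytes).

D0: mem[0x1d..0x1f] <- [04 70 cc]
D1: mem[0x11..0x17] <- [68 73 35 53 55 9e ac]
D2: mem[0x15..0x18] <- [bf 00 b9 2f]
D3: mem[0x01..0x06] <- [68 73 35 53 bf 00]
D4: mem[0x09..0x0d] <- [9e e5 0f 7c 04]
D5: mem[0x1d..0x20] <- [35 53 bf 00]
query mem[0x11]=0x68, mem[0x01]=0x68, mem[0x0e]=0x5e

MEM[0x11,0x01,0x0e] = 68 68 5e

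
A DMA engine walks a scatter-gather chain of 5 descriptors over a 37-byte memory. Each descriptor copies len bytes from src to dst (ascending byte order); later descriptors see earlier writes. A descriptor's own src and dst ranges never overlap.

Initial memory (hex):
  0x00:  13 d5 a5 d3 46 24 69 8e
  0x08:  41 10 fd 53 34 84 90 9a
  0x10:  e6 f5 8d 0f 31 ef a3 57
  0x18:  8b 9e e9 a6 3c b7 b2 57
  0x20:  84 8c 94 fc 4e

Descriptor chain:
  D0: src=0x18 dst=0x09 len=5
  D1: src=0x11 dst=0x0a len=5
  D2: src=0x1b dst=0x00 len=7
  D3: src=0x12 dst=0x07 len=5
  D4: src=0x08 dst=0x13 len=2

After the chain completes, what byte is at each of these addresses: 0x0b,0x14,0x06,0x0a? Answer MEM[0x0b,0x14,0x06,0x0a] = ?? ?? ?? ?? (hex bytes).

[0] 0x18->0x09 len=5 : 8b 9e e9 a6 3c
[1] 0x11->0x0a len=5 : f5 8d 0f 31 ef
[2] 0x1b->0x00 len=7 : a6 3c b7 b2 57 84 8c
[3] 0x12->0x07 len=5 : 8d 0f 31 ef a3
[4] 0x08->0x13 len=2 : 0f 31
query mem[0x0b]=0xa3, mem[0x14]=0x31, mem[0x06]=0x8c, mem[0x0a]=0xef

MEM[0x0b,0x14,0x06,0x0a] = a3 31 8c ef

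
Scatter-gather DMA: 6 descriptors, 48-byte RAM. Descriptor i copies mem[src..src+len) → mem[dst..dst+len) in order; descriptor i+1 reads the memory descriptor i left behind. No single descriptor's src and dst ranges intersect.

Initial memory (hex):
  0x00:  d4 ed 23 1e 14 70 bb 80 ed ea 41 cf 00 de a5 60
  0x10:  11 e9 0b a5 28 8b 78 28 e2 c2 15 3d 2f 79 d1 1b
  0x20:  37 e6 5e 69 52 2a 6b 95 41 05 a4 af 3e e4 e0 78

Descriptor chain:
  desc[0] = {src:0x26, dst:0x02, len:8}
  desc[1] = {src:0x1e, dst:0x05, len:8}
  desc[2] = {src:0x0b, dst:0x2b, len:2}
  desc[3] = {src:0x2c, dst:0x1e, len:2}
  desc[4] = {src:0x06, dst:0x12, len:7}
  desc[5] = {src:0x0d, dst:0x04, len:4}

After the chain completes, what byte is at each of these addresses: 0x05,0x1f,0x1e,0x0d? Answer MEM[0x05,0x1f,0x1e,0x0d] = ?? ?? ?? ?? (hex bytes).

MEM[0x05,0x1f,0x1e,0x0d] = a5 e4 2a de

  after D0: wrote 8B at 0x02 = 6b954105a4af3ee4
  after D1: wrote 8B at 0x05 = d11b37e65e69522a
  after D2: wrote 2B at 0x2b = 522a
  after D3: wrote 2B at 0x1e = 2ae4
  after D4: wrote 7B at 0x12 = 1b37e65e69522a
  after D5: wrote 4B at 0x04 = dea56011
query mem[0x05]=0xa5, mem[0x1f]=0xe4, mem[0x1e]=0x2a, mem[0x0d]=0xde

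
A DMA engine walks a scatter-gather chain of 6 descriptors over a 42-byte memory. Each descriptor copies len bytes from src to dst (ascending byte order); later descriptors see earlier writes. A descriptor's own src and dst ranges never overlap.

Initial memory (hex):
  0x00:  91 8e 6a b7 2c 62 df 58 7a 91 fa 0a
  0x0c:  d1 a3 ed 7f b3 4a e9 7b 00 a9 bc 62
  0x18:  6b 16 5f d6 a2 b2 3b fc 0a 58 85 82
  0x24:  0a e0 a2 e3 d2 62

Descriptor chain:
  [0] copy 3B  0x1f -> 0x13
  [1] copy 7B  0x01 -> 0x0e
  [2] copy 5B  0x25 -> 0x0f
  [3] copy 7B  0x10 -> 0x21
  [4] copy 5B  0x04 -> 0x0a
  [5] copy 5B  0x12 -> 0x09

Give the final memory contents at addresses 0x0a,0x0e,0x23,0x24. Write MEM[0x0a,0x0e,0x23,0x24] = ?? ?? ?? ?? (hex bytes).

MEM[0x0a,0x0e,0x23,0x24] = 62 7a d2 62

[0] 0x1f->0x13 len=3 : fc 0a 58
[1] 0x01->0x0e len=7 : 8e 6a b7 2c 62 df 58
[2] 0x25->0x0f len=5 : e0 a2 e3 d2 62
[3] 0x10->0x21 len=7 : a2 e3 d2 62 58 58 bc
[4] 0x04->0x0a len=5 : 2c 62 df 58 7a
[5] 0x12->0x09 len=5 : d2 62 58 58 bc
query mem[0x0a]=0x62, mem[0x0e]=0x7a, mem[0x23]=0xd2, mem[0x24]=0x62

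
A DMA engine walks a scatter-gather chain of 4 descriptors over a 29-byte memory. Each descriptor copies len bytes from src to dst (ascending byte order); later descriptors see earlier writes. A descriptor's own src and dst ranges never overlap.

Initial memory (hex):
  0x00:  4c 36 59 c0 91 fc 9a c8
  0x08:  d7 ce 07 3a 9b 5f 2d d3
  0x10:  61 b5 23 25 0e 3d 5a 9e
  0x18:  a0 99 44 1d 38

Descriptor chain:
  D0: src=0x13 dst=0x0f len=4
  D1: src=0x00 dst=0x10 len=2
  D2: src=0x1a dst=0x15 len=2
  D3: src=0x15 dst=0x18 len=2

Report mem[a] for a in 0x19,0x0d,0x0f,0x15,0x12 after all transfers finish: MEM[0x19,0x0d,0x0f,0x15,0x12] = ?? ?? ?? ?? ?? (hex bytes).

  after D0: wrote 4B at 0x0f = 250e3d5a
  after D1: wrote 2B at 0x10 = 4c36
  after D2: wrote 2B at 0x15 = 441d
  after D3: wrote 2B at 0x18 = 441d
query mem[0x19]=0x1d, mem[0x0d]=0x5f, mem[0x0f]=0x25, mem[0x15]=0x44, mem[0x12]=0x5a

MEM[0x19,0x0d,0x0f,0x15,0x12] = 1d 5f 25 44 5a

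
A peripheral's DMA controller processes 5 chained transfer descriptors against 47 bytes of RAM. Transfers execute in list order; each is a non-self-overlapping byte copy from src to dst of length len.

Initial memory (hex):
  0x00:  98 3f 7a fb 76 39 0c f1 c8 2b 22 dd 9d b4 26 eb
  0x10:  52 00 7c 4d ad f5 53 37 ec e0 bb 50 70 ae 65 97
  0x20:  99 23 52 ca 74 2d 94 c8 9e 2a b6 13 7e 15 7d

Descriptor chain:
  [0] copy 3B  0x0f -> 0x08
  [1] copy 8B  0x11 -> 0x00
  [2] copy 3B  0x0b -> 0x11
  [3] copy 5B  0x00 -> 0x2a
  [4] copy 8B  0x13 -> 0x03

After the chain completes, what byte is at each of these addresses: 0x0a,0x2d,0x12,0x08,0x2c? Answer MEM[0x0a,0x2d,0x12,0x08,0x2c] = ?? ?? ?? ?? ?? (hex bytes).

  after D0: wrote 3B at 0x08 = eb5200
  after D1: wrote 8B at 0x00 = 007c4dadf55337ec
  after D2: wrote 3B at 0x11 = dd9db4
  after D3: wrote 5B at 0x2a = 007c4dadf5
  after D4: wrote 8B at 0x03 = b4adf55337ece0bb
query mem[0x0a]=0xbb, mem[0x2d]=0xad, mem[0x12]=0x9d, mem[0x08]=0xec, mem[0x2c]=0x4d

MEM[0x0a,0x2d,0x12,0x08,0x2c] = bb ad 9d ec 4d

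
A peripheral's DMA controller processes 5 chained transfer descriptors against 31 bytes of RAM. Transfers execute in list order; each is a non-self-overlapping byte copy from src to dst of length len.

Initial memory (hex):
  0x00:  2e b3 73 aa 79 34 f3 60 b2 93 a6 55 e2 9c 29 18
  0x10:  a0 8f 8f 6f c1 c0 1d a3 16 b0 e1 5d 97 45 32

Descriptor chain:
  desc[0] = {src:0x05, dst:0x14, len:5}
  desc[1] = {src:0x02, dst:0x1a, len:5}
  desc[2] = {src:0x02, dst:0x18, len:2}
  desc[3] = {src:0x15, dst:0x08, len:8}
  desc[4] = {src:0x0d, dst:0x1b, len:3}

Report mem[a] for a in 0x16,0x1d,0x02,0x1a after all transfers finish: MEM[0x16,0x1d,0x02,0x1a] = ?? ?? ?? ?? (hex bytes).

MEM[0x16,0x1d,0x02,0x1a] = 60 79 73 73

#0 dst[0x14+5] := {0x34,0xf3,0x60,0xb2,0x93}
#1 dst[0x1a+5] := {0x73,0xaa,0x79,0x34,0xf3}
#2 dst[0x18+2] := {0x73,0xaa}
#3 dst[0x08+8] := {0xf3,0x60,0xb2,0x73,0xaa,0x73,0xaa,0x79}
#4 dst[0x1b+3] := {0x73,0xaa,0x79}
query mem[0x16]=0x60, mem[0x1d]=0x79, mem[0x02]=0x73, mem[0x1a]=0x73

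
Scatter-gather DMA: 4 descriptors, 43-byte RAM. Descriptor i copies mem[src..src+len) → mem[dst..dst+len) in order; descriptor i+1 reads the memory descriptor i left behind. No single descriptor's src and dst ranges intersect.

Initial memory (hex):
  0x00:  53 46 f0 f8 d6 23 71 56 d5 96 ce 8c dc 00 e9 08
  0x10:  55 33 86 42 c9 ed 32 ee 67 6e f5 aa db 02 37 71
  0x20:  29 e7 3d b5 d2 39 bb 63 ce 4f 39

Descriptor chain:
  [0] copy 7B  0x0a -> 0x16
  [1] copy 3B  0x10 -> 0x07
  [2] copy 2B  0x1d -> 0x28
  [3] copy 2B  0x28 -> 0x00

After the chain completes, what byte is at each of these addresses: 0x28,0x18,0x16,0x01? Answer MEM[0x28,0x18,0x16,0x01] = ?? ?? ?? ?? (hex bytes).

MEM[0x28,0x18,0x16,0x01] = 02 dc ce 37

#0 dst[0x16+7] := {0xce,0x8c,0xdc,0x00,0xe9,0x08,0x55}
#1 dst[0x07+3] := {0x55,0x33,0x86}
#2 dst[0x28+2] := {0x02,0x37}
#3 dst[0x00+2] := {0x02,0x37}
query mem[0x28]=0x02, mem[0x18]=0xdc, mem[0x16]=0xce, mem[0x01]=0x37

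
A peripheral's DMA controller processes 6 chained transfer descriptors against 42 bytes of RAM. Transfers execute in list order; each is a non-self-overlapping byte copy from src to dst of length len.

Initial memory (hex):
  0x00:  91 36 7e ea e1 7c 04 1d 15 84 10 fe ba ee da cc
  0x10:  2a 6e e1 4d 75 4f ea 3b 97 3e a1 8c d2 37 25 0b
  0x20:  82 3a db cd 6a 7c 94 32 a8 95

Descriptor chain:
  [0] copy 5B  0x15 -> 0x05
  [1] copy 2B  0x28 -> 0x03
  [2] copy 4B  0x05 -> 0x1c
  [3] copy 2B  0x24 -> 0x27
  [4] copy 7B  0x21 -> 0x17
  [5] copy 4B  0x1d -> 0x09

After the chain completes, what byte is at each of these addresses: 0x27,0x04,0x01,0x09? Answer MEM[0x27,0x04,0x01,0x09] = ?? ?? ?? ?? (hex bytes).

MEM[0x27,0x04,0x01,0x09] = 6a 95 36 6a

[0] 0x15->0x05 len=5 : 4f ea 3b 97 3e
[1] 0x28->0x03 len=2 : a8 95
[2] 0x05->0x1c len=4 : 4f ea 3b 97
[3] 0x24->0x27 len=2 : 6a 7c
[4] 0x21->0x17 len=7 : 3a db cd 6a 7c 94 6a
[5] 0x1d->0x09 len=4 : 6a 3b 97 82
query mem[0x27]=0x6a, mem[0x04]=0x95, mem[0x01]=0x36, mem[0x09]=0x6a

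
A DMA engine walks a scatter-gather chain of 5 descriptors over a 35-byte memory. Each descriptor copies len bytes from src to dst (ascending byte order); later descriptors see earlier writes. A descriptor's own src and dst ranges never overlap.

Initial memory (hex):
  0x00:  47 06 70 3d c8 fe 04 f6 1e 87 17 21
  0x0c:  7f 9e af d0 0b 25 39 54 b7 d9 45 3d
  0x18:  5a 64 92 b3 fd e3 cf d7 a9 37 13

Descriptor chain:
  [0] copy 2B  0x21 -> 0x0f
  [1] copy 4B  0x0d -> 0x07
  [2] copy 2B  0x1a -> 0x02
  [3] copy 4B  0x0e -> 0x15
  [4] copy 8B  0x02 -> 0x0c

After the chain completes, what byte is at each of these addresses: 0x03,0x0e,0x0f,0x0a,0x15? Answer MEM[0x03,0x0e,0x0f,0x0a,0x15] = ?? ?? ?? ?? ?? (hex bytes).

[0] 0x21->0x0f len=2 : 37 13
[1] 0x0d->0x07 len=4 : 9e af 37 13
[2] 0x1a->0x02 len=2 : 92 b3
[3] 0x0e->0x15 len=4 : af 37 13 25
[4] 0x02->0x0c len=8 : 92 b3 c8 fe 04 9e af 37
query mem[0x03]=0xb3, mem[0x0e]=0xc8, mem[0x0f]=0xfe, mem[0x0a]=0x13, mem[0x15]=0xaf

MEM[0x03,0x0e,0x0f,0x0a,0x15] = b3 c8 fe 13 af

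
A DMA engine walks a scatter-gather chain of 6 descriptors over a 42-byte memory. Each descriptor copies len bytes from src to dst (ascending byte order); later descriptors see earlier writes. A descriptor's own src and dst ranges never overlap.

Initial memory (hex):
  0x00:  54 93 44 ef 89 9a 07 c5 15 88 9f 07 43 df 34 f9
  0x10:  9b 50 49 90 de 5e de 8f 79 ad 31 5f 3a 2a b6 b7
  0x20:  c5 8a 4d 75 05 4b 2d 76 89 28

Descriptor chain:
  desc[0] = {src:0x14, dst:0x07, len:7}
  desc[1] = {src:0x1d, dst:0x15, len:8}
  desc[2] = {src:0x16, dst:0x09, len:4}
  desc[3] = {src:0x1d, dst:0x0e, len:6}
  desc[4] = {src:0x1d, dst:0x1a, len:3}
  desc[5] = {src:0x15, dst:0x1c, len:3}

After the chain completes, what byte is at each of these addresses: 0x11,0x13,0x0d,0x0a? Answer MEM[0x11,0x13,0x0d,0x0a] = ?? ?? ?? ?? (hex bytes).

  after D0: wrote 7B at 0x07 = de5ede8f79ad31
  after D1: wrote 8B at 0x15 = 2ab6b7c58a4d7505
  after D2: wrote 4B at 0x09 = b6b7c58a
  after D3: wrote 6B at 0x0e = 2ab6b7c58a4d
  after D4: wrote 3B at 0x1a = 2ab6b7
  after D5: wrote 3B at 0x1c = 2ab6b7
query mem[0x11]=0xc5, mem[0x13]=0x4d, mem[0x0d]=0x31, mem[0x0a]=0xb7

MEM[0x11,0x13,0x0d,0x0a] = c5 4d 31 b7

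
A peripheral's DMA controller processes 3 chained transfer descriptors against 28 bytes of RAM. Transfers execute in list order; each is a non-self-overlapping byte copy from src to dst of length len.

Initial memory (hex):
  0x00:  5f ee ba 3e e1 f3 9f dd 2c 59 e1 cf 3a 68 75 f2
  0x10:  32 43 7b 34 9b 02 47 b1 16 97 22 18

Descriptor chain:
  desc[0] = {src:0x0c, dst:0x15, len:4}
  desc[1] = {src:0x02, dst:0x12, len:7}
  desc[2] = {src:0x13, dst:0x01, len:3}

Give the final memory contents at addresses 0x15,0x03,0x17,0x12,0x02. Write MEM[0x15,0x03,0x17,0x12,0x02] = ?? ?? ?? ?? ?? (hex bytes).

  after D0: wrote 4B at 0x15 = 3a6875f2
  after D1: wrote 7B at 0x12 = ba3ee1f39fdd2c
  after D2: wrote 3B at 0x01 = 3ee1f3
query mem[0x15]=0xf3, mem[0x03]=0xf3, mem[0x17]=0xdd, mem[0x12]=0xba, mem[0x02]=0xe1

MEM[0x15,0x03,0x17,0x12,0x02] = f3 f3 dd ba e1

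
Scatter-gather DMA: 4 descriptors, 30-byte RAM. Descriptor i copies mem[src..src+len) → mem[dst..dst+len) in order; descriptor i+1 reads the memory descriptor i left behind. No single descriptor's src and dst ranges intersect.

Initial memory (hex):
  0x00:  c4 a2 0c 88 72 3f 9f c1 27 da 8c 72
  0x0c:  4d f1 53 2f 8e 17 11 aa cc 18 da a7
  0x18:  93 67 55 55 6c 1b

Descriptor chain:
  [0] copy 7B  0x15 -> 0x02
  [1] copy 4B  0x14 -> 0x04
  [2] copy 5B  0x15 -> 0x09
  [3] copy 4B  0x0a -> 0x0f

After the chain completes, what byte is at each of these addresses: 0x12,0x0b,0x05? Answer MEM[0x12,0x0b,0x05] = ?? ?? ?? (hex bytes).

MEM[0x12,0x0b,0x05] = 67 a7 18

  after D0: wrote 7B at 0x02 = 18daa793675555
  after D1: wrote 4B at 0x04 = cc18daa7
  after D2: wrote 5B at 0x09 = 18daa79367
  after D3: wrote 4B at 0x0f = daa79367
query mem[0x12]=0x67, mem[0x0b]=0xa7, mem[0x05]=0x18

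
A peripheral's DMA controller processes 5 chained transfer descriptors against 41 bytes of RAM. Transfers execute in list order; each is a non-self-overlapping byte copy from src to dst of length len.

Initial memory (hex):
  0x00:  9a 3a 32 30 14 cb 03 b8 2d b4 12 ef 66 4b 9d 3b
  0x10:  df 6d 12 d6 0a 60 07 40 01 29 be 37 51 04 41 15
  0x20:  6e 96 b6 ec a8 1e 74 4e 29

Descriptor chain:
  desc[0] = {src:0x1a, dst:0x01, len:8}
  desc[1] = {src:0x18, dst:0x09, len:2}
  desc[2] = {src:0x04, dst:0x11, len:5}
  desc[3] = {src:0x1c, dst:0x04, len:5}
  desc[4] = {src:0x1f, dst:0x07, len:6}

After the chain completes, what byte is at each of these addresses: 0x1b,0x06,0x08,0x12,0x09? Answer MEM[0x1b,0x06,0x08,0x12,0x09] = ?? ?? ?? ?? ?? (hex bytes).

#0 dst[0x01+8] := {0xbe,0x37,0x51,0x04,0x41,0x15,0x6e,0x96}
#1 dst[0x09+2] := {0x01,0x29}
#2 dst[0x11+5] := {0x04,0x41,0x15,0x6e,0x96}
#3 dst[0x04+5] := {0x51,0x04,0x41,0x15,0x6e}
#4 dst[0x07+6] := {0x15,0x6e,0x96,0xb6,0xec,0xa8}
query mem[0x1b]=0x37, mem[0x06]=0x41, mem[0x08]=0x6e, mem[0x12]=0x41, mem[0x09]=0x96

MEM[0x1b,0x06,0x08,0x12,0x09] = 37 41 6e 41 96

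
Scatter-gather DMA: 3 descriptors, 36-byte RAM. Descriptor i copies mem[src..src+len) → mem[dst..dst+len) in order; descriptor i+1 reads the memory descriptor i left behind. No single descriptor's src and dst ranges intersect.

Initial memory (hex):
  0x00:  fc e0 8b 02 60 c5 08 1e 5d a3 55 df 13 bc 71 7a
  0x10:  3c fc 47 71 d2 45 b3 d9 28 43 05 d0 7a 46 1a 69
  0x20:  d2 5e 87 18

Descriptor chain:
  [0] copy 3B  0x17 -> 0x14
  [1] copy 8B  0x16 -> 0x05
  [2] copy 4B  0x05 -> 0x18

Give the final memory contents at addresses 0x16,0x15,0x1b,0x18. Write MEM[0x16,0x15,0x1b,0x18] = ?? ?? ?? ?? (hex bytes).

MEM[0x16,0x15,0x1b,0x18] = 43 28 43 43

#0 dst[0x14+3] := {0xd9,0x28,0x43}
#1 dst[0x05+8] := {0x43,0xd9,0x28,0x43,0x05,0xd0,0x7a,0x46}
#2 dst[0x18+4] := {0x43,0xd9,0x28,0x43}
query mem[0x16]=0x43, mem[0x15]=0x28, mem[0x1b]=0x43, mem[0x18]=0x43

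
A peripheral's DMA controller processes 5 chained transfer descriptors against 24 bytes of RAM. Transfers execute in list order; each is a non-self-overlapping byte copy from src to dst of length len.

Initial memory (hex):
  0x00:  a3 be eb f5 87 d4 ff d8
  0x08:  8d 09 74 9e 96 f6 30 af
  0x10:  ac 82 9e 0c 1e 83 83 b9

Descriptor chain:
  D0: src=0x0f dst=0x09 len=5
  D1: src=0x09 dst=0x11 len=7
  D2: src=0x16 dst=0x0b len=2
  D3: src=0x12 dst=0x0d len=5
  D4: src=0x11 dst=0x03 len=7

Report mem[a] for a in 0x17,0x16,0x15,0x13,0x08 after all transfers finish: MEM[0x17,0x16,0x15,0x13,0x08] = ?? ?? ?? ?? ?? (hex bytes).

MEM[0x17,0x16,0x15,0x13,0x08] = af 30 0c 82 30

D0: mem[0x09..0x0d] <- [af ac 82 9e 0c]
D1: mem[0x11..0x17] <- [af ac 82 9e 0c 30 af]
D2: mem[0x0b..0x0c] <- [30 af]
D3: mem[0x0d..0x11] <- [ac 82 9e 0c 30]
D4: mem[0x03..0x09] <- [30 ac 82 9e 0c 30 af]
query mem[0x17]=0xaf, mem[0x16]=0x30, mem[0x15]=0x0c, mem[0x13]=0x82, mem[0x08]=0x30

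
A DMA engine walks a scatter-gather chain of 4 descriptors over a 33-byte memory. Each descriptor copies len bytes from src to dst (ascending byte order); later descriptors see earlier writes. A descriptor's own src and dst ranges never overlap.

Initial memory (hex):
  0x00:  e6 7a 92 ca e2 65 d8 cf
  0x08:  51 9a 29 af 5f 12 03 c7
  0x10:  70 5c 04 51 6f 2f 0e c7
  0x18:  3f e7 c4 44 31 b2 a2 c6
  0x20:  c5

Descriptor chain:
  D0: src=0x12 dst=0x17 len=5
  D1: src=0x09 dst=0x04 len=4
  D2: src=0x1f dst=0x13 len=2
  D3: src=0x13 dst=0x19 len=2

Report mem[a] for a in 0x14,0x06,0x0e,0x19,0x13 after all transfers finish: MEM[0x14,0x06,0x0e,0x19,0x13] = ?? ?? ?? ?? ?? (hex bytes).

MEM[0x14,0x06,0x0e,0x19,0x13] = c5 af 03 c6 c6

[0] 0x12->0x17 len=5 : 04 51 6f 2f 0e
[1] 0x09->0x04 len=4 : 9a 29 af 5f
[2] 0x1f->0x13 len=2 : c6 c5
[3] 0x13->0x19 len=2 : c6 c5
query mem[0x14]=0xc5, mem[0x06]=0xaf, mem[0x0e]=0x03, mem[0x19]=0xc6, mem[0x13]=0xc6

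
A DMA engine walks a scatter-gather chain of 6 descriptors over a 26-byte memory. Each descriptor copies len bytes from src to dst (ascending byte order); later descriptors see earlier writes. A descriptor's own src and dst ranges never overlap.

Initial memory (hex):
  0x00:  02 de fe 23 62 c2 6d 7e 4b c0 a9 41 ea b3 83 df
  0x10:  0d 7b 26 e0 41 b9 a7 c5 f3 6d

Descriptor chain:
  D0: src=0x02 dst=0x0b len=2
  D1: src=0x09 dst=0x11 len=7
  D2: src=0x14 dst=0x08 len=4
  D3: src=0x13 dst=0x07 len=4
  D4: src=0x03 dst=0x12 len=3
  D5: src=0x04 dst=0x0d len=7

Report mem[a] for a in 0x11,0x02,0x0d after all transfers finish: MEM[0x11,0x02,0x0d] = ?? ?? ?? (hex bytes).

MEM[0x11,0x02,0x0d] = 23 fe 62

[0] 0x02->0x0b len=2 : fe 23
[1] 0x09->0x11 len=7 : c0 a9 fe 23 b3 83 df
[2] 0x14->0x08 len=4 : 23 b3 83 df
[3] 0x13->0x07 len=4 : fe 23 b3 83
[4] 0x03->0x12 len=3 : 23 62 c2
[5] 0x04->0x0d len=7 : 62 c2 6d fe 23 b3 83
query mem[0x11]=0x23, mem[0x02]=0xfe, mem[0x0d]=0x62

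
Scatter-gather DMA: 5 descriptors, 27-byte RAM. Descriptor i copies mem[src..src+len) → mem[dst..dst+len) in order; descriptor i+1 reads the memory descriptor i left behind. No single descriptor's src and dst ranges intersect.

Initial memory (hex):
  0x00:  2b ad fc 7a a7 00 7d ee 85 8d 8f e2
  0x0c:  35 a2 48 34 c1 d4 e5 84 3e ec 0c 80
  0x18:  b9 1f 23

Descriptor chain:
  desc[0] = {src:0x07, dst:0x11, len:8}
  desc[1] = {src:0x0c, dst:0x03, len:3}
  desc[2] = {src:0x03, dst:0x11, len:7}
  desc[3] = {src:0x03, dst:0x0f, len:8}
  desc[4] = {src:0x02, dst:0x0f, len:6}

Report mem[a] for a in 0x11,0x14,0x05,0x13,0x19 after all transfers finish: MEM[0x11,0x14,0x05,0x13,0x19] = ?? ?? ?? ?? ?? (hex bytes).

MEM[0x11,0x14,0x05,0x13,0x19] = a2 ee 48 7d 1f

#0 dst[0x11+8] := {0xee,0x85,0x8d,0x8f,0xe2,0x35,0xa2,0x48}
#1 dst[0x03+3] := {0x35,0xa2,0x48}
#2 dst[0x11+7] := {0x35,0xa2,0x48,0x7d,0xee,0x85,0x8d}
#3 dst[0x0f+8] := {0x35,0xa2,0x48,0x7d,0xee,0x85,0x8d,0x8f}
#4 dst[0x0f+6] := {0xfc,0x35,0xa2,0x48,0x7d,0xee}
query mem[0x11]=0xa2, mem[0x14]=0xee, mem[0x05]=0x48, mem[0x13]=0x7d, mem[0x19]=0x1f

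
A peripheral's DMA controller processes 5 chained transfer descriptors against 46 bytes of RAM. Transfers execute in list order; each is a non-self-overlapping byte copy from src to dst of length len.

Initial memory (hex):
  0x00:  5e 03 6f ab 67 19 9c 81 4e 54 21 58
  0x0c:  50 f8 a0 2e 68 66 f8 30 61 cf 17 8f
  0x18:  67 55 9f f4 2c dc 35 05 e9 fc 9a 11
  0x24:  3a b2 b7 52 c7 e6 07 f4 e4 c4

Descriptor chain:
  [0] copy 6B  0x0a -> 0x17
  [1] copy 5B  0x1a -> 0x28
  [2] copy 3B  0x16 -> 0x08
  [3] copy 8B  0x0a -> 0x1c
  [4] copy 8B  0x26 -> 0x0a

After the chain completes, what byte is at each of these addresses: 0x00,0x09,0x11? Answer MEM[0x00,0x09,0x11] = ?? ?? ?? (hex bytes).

#0 dst[0x17+6] := {0x21,0x58,0x50,0xf8,0xa0,0x2e}
#1 dst[0x28+5] := {0xf8,0xa0,0x2e,0xdc,0x35}
#2 dst[0x08+3] := {0x17,0x21,0x58}
#3 dst[0x1c+8] := {0x58,0x58,0x50,0xf8,0xa0,0x2e,0x68,0x66}
#4 dst[0x0a+8] := {0xb7,0x52,0xf8,0xa0,0x2e,0xdc,0x35,0xc4}
query mem[0x00]=0x5e, mem[0x09]=0x21, mem[0x11]=0xc4

MEM[0x00,0x09,0x11] = 5e 21 c4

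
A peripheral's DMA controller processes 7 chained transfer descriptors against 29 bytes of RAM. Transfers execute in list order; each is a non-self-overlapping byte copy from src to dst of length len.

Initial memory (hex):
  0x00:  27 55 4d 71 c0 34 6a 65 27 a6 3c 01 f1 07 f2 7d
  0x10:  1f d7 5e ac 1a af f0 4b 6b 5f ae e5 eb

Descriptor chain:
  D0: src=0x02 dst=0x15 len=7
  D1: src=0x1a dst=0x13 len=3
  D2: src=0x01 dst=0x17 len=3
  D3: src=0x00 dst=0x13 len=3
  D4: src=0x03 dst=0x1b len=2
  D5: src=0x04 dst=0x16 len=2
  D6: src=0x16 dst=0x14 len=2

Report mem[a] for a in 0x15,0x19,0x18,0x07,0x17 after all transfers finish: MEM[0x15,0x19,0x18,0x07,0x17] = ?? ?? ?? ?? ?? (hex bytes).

[0] 0x02->0x15 len=7 : 4d 71 c0 34 6a 65 27
[1] 0x1a->0x13 len=3 : 65 27 eb
[2] 0x01->0x17 len=3 : 55 4d 71
[3] 0x00->0x13 len=3 : 27 55 4d
[4] 0x03->0x1b len=2 : 71 c0
[5] 0x04->0x16 len=2 : c0 34
[6] 0x16->0x14 len=2 : c0 34
query mem[0x15]=0x34, mem[0x19]=0x71, mem[0x18]=0x4d, mem[0x07]=0x65, mem[0x17]=0x34

MEM[0x15,0x19,0x18,0x07,0x17] = 34 71 4d 65 34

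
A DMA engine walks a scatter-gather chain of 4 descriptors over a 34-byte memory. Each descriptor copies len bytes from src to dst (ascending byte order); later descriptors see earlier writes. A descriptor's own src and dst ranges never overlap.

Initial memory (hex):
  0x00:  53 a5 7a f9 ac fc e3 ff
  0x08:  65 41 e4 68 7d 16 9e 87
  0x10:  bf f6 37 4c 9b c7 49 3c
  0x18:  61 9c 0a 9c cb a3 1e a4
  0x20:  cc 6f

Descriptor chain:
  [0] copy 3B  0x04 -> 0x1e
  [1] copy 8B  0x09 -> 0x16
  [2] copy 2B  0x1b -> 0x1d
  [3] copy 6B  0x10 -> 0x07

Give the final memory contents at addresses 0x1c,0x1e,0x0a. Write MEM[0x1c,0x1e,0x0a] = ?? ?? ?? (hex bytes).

MEM[0x1c,0x1e,0x0a] = 87 87 4c

#0 dst[0x1e+3] := {0xac,0xfc,0xe3}
#1 dst[0x16+8] := {0x41,0xe4,0x68,0x7d,0x16,0x9e,0x87,0xbf}
#2 dst[0x1d+2] := {0x9e,0x87}
#3 dst[0x07+6] := {0xbf,0xf6,0x37,0x4c,0x9b,0xc7}
query mem[0x1c]=0x87, mem[0x1e]=0x87, mem[0x0a]=0x4c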